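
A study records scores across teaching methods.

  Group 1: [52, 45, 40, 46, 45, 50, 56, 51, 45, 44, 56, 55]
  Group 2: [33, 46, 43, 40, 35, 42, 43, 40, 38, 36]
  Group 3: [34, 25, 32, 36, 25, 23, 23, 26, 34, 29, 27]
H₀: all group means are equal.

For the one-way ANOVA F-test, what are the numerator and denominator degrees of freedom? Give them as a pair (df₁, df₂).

k = 3 groups, N = 33 total
df = (k−1, N−k) = (3−1, 33−3) = (2, 30)

degrees of freedom = [2, 30]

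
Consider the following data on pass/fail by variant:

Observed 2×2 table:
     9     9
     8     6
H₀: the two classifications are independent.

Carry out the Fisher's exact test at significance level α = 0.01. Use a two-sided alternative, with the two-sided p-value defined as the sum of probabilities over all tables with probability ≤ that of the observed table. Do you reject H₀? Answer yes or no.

reject H₀: no

Margins: r₁=18, r₂=14, c₁=17, c₂=15, n=32
p_obs = C(18,9)·C(14,8)/C(32,17); sum pmf over tables with pmf ≤ p_obs
p-value (two-sided) = 0.73454
At α=0.01: p ≥ α → fail to reject H₀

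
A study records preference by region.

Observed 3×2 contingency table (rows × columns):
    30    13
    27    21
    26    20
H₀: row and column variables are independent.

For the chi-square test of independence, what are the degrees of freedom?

df = (r−1)(c−1) = (3−1)·(2−1) = 2

degrees of freedom = 2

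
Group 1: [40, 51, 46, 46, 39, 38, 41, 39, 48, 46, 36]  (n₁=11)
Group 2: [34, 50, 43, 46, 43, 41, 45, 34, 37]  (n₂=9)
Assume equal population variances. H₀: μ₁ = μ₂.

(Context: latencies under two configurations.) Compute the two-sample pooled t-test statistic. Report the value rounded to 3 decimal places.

test statistic = 0.555

x̄₁=42.727, s₁=4.839, n₁=11
x̄₂=41.444, s₂=5.503, n₂=9
s_p² = [10·4.839² + 8·5.503²]/18 = 26.4669
SE = √(s_p²·(1/11+1/9)) = 2.3123
t = (42.727−41.444)/2.3123 = 0.5548
df = 18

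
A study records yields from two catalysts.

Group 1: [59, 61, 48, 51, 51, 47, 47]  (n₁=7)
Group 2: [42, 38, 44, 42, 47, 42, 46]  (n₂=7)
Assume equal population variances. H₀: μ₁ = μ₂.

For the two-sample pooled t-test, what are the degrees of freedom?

degrees of freedom = 12

df = n₁ + n₂ − 2 = 7 + 7 − 2 = 12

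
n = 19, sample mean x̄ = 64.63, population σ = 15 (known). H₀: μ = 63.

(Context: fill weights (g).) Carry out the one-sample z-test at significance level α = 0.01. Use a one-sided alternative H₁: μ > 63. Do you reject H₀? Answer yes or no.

reject H₀: no

SE = σ/√n = 15/√19 = 3.4412
z = (x̄−μ₀)/SE = (64.63−63)/3.4412 = 0.4737
p-value (one-sided, H₁ greater) = 0.31787
At α=0.01: p ≥ α → fail to reject H₀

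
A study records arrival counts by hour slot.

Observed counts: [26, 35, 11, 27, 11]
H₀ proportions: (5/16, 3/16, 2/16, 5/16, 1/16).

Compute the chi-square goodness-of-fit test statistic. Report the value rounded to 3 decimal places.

test statistic = 16.667

n = 110; E_i = n·p_i = [34.38, 20.62, 13.75, 34.38, 6.88]
χ² = (26−34.38)²/34.38 + (35−20.62)²/20.62 + (11−13.75)²/13.75 + (27−34.38)²/34.38 + (11−6.88)²/6.88 = 16.6667
df = 4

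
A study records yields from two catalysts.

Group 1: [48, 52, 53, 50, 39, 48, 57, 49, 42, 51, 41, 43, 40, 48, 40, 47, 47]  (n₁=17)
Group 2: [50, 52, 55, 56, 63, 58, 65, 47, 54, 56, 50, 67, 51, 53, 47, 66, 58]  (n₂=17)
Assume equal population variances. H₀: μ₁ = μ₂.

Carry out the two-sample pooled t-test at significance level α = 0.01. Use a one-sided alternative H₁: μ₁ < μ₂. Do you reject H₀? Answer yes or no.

x̄₁=46.765, s₁=5.190, n₁=17
x̄₂=55.765, s₂=6.359, n₂=17
s_p² = [16·5.190² + 16·6.359²]/32 = 33.6912
SE = √(s_p²·(1/17+1/17)) = 1.9909
t = (46.765−55.765)/1.9909 = -4.5206
df = 32
p-value (one-sided, H₁ less) = 0.00004
At α=0.01: p < α → reject H₀

reject H₀: yes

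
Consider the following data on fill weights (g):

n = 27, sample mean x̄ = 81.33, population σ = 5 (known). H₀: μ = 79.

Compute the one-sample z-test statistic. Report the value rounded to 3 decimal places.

SE = σ/√n = 5/√27 = 0.9623
z = (x̄−μ₀)/SE = (81.33−79)/0.9623 = 2.4214

test statistic = 2.421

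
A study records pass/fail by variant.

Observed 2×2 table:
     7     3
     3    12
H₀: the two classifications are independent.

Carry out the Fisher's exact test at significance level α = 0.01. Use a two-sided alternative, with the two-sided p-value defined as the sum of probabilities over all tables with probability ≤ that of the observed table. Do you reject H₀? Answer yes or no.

Margins: r₁=10, r₂=15, c₁=10, c₂=15, n=25
p_obs = C(10,7)·C(15,3)/C(25,10); sum pmf over tables with pmf ≤ p_obs
p-value (two-sided) = 0.03443
At α=0.01: p ≥ α → fail to reject H₀

reject H₀: no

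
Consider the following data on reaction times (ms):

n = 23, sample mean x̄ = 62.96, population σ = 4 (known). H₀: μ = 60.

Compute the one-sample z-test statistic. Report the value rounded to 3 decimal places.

test statistic = 3.549

SE = σ/√n = 4/√23 = 0.8341
z = (x̄−μ₀)/SE = (62.96−60)/0.8341 = 3.5489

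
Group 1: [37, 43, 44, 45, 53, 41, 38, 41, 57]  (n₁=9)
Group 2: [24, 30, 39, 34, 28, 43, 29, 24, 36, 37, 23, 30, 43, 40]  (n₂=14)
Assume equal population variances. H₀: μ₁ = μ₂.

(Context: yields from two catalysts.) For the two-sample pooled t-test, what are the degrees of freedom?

df = n₁ + n₂ − 2 = 9 + 14 − 2 = 21

degrees of freedom = 21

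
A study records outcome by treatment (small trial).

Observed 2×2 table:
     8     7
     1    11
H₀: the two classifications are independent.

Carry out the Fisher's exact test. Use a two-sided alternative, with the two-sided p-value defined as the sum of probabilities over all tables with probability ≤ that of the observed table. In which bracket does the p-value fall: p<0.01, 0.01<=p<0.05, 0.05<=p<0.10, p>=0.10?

Margins: r₁=15, r₂=12, c₁=9, c₂=18, n=27
p_obs = C(15,8)·C(12,1)/C(27,9); sum pmf over tables with pmf ≤ p_obs
p-value (two-sided) = 0.01918
→ bracket: 0.01<=p<0.05

p-value bracket: 0.01<=p<0.05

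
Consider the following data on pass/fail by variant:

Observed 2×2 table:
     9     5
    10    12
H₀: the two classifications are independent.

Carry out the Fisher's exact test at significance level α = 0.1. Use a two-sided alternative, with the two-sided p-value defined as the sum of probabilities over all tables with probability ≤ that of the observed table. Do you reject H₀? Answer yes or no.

reject H₀: no

Margins: r₁=14, r₂=22, c₁=19, c₂=17, n=36
p_obs = C(14,9)·C(22,10)/C(36,19); sum pmf over tables with pmf ≤ p_obs
p-value (two-sided) = 0.32173
At α=0.1: p ≥ α → fail to reject H₀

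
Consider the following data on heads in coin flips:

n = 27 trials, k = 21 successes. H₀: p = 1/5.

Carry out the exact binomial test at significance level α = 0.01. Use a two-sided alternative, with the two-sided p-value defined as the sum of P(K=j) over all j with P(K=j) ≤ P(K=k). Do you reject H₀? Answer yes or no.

reject H₀: yes

Exact binomial: n=27, k=21, p₀=1/5=0.2000
P(X=j) = C(n,j)·p₀^j·(1−p₀)^(n−j); p = Σ P(X=j) over j with P(X=j) ≤ P(X=21)
p-value (two-sided) = 0.00000
At α=0.01: p < α → reject H₀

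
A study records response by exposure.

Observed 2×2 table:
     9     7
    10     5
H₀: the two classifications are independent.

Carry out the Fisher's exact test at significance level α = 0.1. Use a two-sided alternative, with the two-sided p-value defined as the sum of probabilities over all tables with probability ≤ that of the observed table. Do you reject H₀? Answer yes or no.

reject H₀: no

Margins: r₁=16, r₂=15, c₁=19, c₂=12, n=31
p_obs = C(16,9)·C(15,10)/C(31,19); sum pmf over tables with pmf ≤ p_obs
p-value (two-sided) = 0.71599
At α=0.1: p ≥ α → fail to reject H₀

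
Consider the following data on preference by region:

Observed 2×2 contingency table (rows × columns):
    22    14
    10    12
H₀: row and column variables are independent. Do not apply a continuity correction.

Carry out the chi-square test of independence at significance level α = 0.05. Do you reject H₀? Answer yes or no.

reject H₀: no

Row totals [36, 22], col totals [32, 26], n=58
χ² = (22−19.86)²/19.86 + (14−16.14)²/16.14 + (10−12.14)²/12.14 + (12−9.86)²/9.86 = 1.3534
df = 1
p-value (upper-tail) = 0.24469
At α=0.05: p ≥ α → fail to reject H₀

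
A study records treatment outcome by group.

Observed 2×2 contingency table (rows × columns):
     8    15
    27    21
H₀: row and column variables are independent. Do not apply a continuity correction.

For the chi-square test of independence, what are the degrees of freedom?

degrees of freedom = 1

df = (r−1)(c−1) = (2−1)·(2−1) = 1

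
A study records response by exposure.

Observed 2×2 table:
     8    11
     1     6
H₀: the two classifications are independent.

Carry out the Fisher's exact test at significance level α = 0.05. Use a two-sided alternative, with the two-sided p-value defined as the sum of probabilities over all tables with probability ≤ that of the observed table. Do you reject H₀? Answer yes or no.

reject H₀: no

Margins: r₁=19, r₂=7, c₁=9, c₂=17, n=26
p_obs = C(19,8)·C(7,1)/C(26,9); sum pmf over tables with pmf ≤ p_obs
p-value (two-sided) = 0.35742
At α=0.05: p ≥ α → fail to reject H₀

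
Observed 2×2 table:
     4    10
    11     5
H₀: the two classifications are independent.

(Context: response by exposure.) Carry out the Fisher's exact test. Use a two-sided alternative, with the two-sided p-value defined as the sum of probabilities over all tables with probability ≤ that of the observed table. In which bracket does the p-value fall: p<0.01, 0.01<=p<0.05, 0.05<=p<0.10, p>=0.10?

Margins: r₁=14, r₂=16, c₁=15, c₂=15, n=30
p_obs = C(14,4)·C(16,11)/C(30,15); sum pmf over tables with pmf ≤ p_obs
p-value (two-sided) = 0.06560
→ bracket: 0.05<=p<0.10

p-value bracket: 0.05<=p<0.10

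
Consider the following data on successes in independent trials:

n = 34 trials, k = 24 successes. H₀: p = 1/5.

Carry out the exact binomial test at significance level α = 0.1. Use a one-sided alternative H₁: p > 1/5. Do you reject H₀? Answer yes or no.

Exact binomial: n=34, k=24, p₀=1/5=0.2000
P(X≥24) from Σ C(n,i)·p₀^i·(1−p₀)^(n−i)
p-value (one-sided, H₁ greater) = 0.00000
At α=0.1: p < α → reject H₀

reject H₀: yes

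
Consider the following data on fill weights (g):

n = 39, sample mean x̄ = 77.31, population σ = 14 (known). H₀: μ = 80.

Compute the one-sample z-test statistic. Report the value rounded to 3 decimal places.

test statistic = -1.200

SE = σ/√n = 14/√39 = 2.2418
z = (x̄−μ₀)/SE = (77.31−80)/2.2418 = -1.1999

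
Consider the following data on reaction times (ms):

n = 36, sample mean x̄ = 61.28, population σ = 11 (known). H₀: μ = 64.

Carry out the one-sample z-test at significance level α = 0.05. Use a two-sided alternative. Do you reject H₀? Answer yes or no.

SE = σ/√n = 11/√36 = 1.8333
z = (x̄−μ₀)/SE = (61.28−64)/1.8333 = -1.4836
p-value (two-sided) = 0.13791
At α=0.05: p ≥ α → fail to reject H₀

reject H₀: no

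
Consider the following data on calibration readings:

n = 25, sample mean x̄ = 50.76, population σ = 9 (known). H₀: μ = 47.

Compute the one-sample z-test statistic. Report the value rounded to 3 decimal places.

SE = σ/√n = 9/√25 = 1.8000
z = (x̄−μ₀)/SE = (50.76−47)/1.8000 = 2.0889

test statistic = 2.089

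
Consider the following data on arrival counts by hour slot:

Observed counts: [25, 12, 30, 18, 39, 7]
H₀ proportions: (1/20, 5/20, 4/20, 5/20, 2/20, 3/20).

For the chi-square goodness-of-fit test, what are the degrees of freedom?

degrees of freedom = 5

df = k − 1 = 6 − 1 = 5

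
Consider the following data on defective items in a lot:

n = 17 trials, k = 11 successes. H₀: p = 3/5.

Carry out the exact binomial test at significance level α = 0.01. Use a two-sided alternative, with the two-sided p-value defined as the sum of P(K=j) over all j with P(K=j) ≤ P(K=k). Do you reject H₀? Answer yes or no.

reject H₀: no

Exact binomial: n=17, k=11, p₀=3/5=0.6000
P(X=j) = C(n,j)·p₀^j·(1−p₀)^(n−j); p = Σ P(X=j) over j with P(X=j) ≤ P(X=11)
p-value (two-sided) = 0.80733
At α=0.01: p ≥ α → fail to reject H₀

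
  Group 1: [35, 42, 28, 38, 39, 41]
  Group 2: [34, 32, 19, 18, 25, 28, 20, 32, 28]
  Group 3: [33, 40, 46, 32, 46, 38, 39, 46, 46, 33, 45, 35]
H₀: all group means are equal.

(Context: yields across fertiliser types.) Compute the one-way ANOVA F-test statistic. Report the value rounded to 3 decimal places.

test statistic = 15.432

Group means [37.17, 26.22, 39.92], grand mean 34.741
SSB = Σnᵢ(x̄ᵢ−x̄)² = 1009.880; SSW = ΣΣ(x−x̄ᵢ)² = 785.306
MSB = 1009.880/2 = 504.9398; MSW = 785.306/24 = 32.7211
F = MSB/MSW = 15.4316
df = (2, 24)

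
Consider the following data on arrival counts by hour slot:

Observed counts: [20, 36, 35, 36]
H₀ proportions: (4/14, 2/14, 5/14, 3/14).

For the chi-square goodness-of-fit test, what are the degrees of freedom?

df = k − 1 = 4 − 1 = 3

degrees of freedom = 3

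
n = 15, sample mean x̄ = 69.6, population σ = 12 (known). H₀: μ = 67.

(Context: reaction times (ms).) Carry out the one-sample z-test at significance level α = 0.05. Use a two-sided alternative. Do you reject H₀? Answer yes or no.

reject H₀: no

SE = σ/√n = 12/√15 = 3.0984
z = (x̄−μ₀)/SE = (69.6−67)/3.0984 = 0.8391
p-value (two-sided) = 0.40139
At α=0.05: p ≥ α → fail to reject H₀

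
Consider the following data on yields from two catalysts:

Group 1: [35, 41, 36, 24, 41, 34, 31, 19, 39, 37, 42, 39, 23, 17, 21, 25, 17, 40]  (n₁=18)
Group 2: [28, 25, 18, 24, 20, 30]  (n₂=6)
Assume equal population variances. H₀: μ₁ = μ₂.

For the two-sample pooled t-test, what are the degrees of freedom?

degrees of freedom = 22

df = n₁ + n₂ − 2 = 18 + 6 − 2 = 22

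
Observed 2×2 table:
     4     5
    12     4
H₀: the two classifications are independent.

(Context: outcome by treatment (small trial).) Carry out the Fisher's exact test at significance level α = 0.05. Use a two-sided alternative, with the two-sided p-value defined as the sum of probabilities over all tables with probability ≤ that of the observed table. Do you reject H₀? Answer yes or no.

reject H₀: no

Margins: r₁=9, r₂=16, c₁=16, c₂=9, n=25
p_obs = C(9,4)·C(16,12)/C(25,16); sum pmf over tables with pmf ≤ p_obs
p-value (two-sided) = 0.19976
At α=0.05: p ≥ α → fail to reject H₀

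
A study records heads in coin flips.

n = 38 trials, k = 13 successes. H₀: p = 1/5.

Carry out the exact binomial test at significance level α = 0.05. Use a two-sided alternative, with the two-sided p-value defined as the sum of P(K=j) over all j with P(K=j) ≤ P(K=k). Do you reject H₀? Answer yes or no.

reject H₀: yes

Exact binomial: n=38, k=13, p₀=1/5=0.2000
P(X=j) = C(n,j)·p₀^j·(1−p₀)^(n−j); p = Σ P(X=j) over j with P(X=j) ≤ P(X=13)
p-value (two-sided) = 0.04010
At α=0.05: p < α → reject H₀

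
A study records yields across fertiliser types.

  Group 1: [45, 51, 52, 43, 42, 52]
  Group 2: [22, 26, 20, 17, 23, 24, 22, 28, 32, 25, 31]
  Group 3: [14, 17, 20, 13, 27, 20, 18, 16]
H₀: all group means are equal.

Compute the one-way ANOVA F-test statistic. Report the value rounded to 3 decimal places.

test statistic = 78.205

Group means [47.50, 24.55, 18.12], grand mean 28.000
SSB = Σnᵢ(x̄ᵢ−x̄)² = 3192.898; SSW = ΣΣ(x−x̄ᵢ)² = 449.102
MSB = 3192.898/2 = 1596.4489; MSW = 449.102/22 = 20.4137
F = MSB/MSW = 78.2046
df = (2, 22)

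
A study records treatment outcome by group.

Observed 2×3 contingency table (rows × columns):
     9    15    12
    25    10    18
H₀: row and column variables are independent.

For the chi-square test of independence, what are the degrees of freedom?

degrees of freedom = 2

df = (r−1)(c−1) = (2−1)·(3−1) = 2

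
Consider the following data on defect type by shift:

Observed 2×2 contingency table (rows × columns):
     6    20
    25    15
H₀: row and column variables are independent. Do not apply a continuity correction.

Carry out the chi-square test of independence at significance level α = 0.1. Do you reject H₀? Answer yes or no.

Row totals [26, 40], col totals [31, 35], n=66
χ² = (6−12.21)²/12.21 + (20−13.79)²/13.79 + (25−18.79)²/18.79 + (15−21.21)²/21.21 = 9.8322
df = 1
p-value (upper-tail) = 0.00171
At α=0.1: p < α → reject H₀

reject H₀: yes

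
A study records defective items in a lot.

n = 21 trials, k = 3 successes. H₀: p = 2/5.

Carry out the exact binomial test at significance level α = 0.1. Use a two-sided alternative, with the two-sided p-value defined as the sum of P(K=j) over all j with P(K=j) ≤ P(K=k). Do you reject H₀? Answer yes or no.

reject H₀: yes

Exact binomial: n=21, k=3, p₀=2/5=0.4000
P(X=j) = C(n,j)·p₀^j·(1−p₀)^(n−j); p = Σ P(X=j) over j with P(X=j) ≤ P(X=3)
p-value (two-sided) = 0.01457
At α=0.1: p < α → reject H₀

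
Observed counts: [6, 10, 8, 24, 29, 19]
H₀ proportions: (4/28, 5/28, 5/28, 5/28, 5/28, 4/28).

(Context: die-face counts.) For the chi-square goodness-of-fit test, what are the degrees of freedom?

degrees of freedom = 5

df = k − 1 = 6 − 1 = 5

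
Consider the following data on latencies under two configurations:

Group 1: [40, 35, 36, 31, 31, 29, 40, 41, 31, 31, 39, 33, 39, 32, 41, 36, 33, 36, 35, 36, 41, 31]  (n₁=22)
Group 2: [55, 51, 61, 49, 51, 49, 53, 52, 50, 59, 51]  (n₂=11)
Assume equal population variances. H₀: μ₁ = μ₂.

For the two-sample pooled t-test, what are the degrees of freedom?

degrees of freedom = 31

df = n₁ + n₂ − 2 = 22 + 11 − 2 = 31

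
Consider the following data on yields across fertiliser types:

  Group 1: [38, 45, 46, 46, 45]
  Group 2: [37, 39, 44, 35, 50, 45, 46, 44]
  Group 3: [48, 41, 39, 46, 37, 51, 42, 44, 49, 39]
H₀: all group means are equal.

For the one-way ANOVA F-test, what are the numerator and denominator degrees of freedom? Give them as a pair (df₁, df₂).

k = 3 groups, N = 23 total
df = (k−1, N−k) = (3−1, 23−3) = (2, 20)

degrees of freedom = [2, 20]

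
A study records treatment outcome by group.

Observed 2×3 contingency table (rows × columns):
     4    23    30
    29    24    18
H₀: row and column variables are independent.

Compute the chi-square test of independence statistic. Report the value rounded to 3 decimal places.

test statistic = 20.677

Row totals [57, 71], col totals [33, 47, 48], n=128
χ² = (4−14.70)²/14.70 + (23−20.93)²/20.93 + (30−21.38)²/21.38 + (29−18.30)²/18.30 + (24−26.07)²/26.07 + (18−26.62)²/26.62 = 20.6768
df = 2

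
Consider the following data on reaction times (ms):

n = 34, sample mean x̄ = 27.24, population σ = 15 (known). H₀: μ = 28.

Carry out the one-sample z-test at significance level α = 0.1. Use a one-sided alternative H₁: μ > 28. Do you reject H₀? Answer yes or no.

SE = σ/√n = 15/√34 = 2.5725
z = (x̄−μ₀)/SE = (27.24−28)/2.5725 = -0.2954
p-value (one-sided, H₁ greater) = 0.61617
At α=0.1: p ≥ α → fail to reject H₀

reject H₀: no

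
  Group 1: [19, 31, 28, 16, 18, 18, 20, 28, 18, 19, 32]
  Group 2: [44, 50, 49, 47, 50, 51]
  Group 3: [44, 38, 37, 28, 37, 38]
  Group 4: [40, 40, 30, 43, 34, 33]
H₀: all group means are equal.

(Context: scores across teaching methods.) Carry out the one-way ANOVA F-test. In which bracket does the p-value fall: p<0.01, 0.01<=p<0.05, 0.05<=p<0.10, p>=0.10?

p-value bracket: p<0.01

Group means [22.45, 48.50, 37.00, 36.67], grand mean 33.793
SSB = Σnᵢ(x̄ᵢ−x̄)² = 2823.198; SSW = ΣΣ(x−x̄ᵢ)² = 649.561
MSB = 2823.198/3 = 941.0660; MSW = 649.561/25 = 25.9824
F = MSB/MSW = 36.2193
df = (3, 25)
p-value (upper-tail) = 0.00000
→ bracket: p<0.01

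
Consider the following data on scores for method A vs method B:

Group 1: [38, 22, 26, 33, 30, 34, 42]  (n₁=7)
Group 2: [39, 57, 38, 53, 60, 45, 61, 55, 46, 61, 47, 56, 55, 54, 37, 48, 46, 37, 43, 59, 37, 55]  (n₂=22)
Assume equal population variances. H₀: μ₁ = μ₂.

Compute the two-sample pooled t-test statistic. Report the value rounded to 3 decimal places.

test statistic = -4.934

x̄₁=32.143, s₁=6.842, n₁=7
x̄₂=49.500, s₂=8.433, n₂=22
s_p² = [6·6.842² + 21·8.433²]/27 = 65.7169
SE = √(s_p²·(1/7+1/22)) = 3.5178
t = (32.143−49.500)/3.5178 = -4.9340
df = 27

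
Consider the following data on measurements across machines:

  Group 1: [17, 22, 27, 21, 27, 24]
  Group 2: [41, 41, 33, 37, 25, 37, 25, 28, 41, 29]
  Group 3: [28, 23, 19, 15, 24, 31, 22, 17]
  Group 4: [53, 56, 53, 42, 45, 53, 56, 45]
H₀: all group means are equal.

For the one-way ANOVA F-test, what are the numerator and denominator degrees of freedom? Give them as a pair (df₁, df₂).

degrees of freedom = [3, 28]

k = 4 groups, N = 32 total
df = (k−1, N−k) = (4−1, 32−4) = (3, 28)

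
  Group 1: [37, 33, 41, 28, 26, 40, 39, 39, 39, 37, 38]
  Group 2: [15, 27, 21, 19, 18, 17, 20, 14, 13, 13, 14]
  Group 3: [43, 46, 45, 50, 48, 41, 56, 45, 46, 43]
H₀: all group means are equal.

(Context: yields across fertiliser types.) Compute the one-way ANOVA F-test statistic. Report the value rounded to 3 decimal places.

Group means [36.09, 17.36, 46.30], grand mean 32.844
SSB = Σnᵢ(x̄ᵢ−x̄)² = 4562.664; SSW = ΣΣ(x−x̄ᵢ)² = 593.555
MSB = 4562.664/2 = 2281.3321; MSW = 593.555/29 = 20.4674
F = MSB/MSW = 111.4618
df = (2, 29)

test statistic = 111.462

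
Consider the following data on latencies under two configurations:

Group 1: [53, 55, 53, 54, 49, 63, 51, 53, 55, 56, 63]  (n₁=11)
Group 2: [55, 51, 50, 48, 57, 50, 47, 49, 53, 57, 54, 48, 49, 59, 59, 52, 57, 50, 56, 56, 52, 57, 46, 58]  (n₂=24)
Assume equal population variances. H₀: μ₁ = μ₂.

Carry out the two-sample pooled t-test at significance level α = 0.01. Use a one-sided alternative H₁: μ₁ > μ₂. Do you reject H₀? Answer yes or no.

x̄₁=55.000, s₁=4.405, n₁=11
x̄₂=52.917, s₂=4.085, n₂=24
s_p² = [10·4.405² + 23·4.085²]/33 = 17.5101
SE = √(s_p²·(1/11+1/24)) = 1.5236
t = (55.000−52.917)/1.5236 = 1.3674
df = 33
p-value (one-sided, H₁ greater) = 0.09038
At α=0.01: p ≥ α → fail to reject H₀

reject H₀: no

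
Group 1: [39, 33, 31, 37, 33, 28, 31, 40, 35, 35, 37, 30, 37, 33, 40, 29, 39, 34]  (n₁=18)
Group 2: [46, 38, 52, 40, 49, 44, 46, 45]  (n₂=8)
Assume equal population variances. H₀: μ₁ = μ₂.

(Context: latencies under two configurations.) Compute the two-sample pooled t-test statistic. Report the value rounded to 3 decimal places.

x̄₁=34.500, s₁=3.792, n₁=18
x̄₂=45.000, s₂=4.504, n₂=8
s_p² = [17·3.792² + 7·4.504²]/24 = 16.1042
SE = √(s_p²·(1/18+1/8)) = 1.7052
t = (34.500−45.000)/1.7052 = -6.1576
df = 24

test statistic = -6.158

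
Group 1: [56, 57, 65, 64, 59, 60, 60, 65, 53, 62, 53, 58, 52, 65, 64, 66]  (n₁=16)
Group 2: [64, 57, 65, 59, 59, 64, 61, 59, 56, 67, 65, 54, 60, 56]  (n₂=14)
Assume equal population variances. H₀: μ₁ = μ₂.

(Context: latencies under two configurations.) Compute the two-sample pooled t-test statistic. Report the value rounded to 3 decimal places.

test statistic = -0.303

x̄₁=59.938, s₁=4.754, n₁=16
x̄₂=60.429, s₂=4.014, n₂=14
s_p² = [15·4.754² + 13·4.014²]/28 = 19.5845
SE = √(s_p²·(1/16+1/14)) = 1.6195
t = (59.938−60.429)/1.6195 = -0.3032
df = 28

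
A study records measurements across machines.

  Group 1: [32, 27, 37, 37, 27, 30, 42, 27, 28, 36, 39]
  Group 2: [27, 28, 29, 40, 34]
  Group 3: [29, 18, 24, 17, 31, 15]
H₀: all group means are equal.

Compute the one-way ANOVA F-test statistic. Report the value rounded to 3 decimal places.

test statistic = 6.767

Group means [32.91, 31.60, 22.33], grand mean 29.727
SSB = Σnᵢ(x̄ᵢ−x̄)² = 456.921; SSW = ΣΣ(x−x̄ᵢ)² = 641.442
MSB = 456.921/2 = 228.4606; MSW = 641.442/19 = 33.7601
F = MSB/MSW = 6.7672
df = (2, 19)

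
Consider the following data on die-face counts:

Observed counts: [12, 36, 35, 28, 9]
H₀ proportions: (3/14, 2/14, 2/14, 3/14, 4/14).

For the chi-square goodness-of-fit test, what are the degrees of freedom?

degrees of freedom = 4

df = k − 1 = 5 − 1 = 4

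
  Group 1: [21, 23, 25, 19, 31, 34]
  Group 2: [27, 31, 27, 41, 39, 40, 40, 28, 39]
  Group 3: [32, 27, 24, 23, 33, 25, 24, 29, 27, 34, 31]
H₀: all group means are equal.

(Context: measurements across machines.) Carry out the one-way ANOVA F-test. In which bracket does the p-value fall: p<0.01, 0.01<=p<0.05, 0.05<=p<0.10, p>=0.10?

Group means [25.50, 34.67, 28.09], grand mean 29.769
SSB = Σnᵢ(x̄ᵢ−x̄)² = 356.206; SSW = ΣΣ(x−x̄ᵢ)² = 636.409
MSB = 356.206/2 = 178.1031; MSW = 636.409/23 = 27.6700
F = MSB/MSW = 6.4367
df = (2, 23)
p-value (upper-tail) = 0.00603
→ bracket: p<0.01

p-value bracket: p<0.01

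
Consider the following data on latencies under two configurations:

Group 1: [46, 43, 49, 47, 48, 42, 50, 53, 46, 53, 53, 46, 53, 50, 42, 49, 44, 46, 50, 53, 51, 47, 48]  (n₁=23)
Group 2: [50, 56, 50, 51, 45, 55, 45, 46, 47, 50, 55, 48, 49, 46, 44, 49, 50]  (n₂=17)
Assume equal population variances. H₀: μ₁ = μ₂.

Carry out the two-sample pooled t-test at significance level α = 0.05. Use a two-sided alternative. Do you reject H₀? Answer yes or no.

reject H₀: no

x̄₁=48.217, s₁=3.554, n₁=23
x̄₂=49.176, s₂=3.610, n₂=17
s_p² = [22·3.554² + 16·3.610²]/38 = 12.7996
SE = √(s_p²·(1/23+1/17)) = 1.1443
t = (48.217−49.176)/1.1443 = -0.8381
df = 38
p-value (two-sided) = 0.40719
At α=0.05: p ≥ α → fail to reject H₀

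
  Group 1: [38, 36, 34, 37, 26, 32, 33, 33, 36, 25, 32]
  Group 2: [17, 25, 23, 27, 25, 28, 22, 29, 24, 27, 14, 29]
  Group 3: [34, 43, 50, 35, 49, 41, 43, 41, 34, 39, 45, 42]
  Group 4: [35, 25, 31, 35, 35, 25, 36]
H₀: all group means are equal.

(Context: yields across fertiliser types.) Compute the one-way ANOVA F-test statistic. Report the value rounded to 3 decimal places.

Group means [32.91, 24.17, 41.33, 31.71], grand mean 32.619
SSB = Σnᵢ(x̄ᵢ−x̄)² = 1775.234; SSW = ΣΣ(x−x̄ᵢ)² = 862.671
MSB = 1775.234/3 = 591.7446; MSW = 862.671/38 = 22.7019
F = MSB/MSW = 26.0659
df = (3, 38)

test statistic = 26.066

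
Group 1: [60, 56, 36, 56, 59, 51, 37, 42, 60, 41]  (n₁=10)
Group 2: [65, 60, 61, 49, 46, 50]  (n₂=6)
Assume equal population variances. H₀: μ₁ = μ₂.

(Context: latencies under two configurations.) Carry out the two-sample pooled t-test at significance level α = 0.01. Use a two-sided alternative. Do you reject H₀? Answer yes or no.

reject H₀: no

x̄₁=49.800, s₁=9.796, n₁=10
x̄₂=55.167, s₂=7.782, n₂=6
s_p² = [9·9.796² + 5·7.782²]/14 = 83.3167
SE = √(s_p²·(1/10+1/6)) = 4.7136
t = (49.800−55.167)/4.7136 = -1.1386
df = 14
p-value (two-sided) = 0.27400
At α=0.01: p ≥ α → fail to reject H₀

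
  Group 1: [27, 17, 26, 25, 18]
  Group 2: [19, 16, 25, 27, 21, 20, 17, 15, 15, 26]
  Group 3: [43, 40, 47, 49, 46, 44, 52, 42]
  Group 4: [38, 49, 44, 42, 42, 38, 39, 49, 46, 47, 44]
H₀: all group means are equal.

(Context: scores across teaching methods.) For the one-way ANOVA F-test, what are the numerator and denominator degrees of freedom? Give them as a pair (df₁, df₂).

degrees of freedom = [3, 30]

k = 4 groups, N = 34 total
df = (k−1, N−k) = (4−1, 34−4) = (3, 30)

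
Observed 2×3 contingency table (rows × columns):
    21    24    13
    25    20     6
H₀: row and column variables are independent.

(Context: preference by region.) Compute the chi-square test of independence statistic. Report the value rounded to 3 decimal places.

Row totals [58, 51], col totals [46, 44, 19], n=109
χ² = (21−24.48)²/24.48 + (24−23.41)²/23.41 + (13−10.11)²/10.11 + (25−21.52)²/21.52 + (20−20.59)²/20.59 + (6−8.89)²/8.89 = 2.8526
df = 2

test statistic = 2.853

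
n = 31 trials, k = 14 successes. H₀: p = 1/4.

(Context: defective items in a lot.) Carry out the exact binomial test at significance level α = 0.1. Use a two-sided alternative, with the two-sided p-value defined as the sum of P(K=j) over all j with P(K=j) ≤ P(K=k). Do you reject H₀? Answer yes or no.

reject H₀: yes

Exact binomial: n=31, k=14, p₀=1/4=0.2500
P(X=j) = C(n,j)·p₀^j·(1−p₀)^(n−j); p = Σ P(X=j) over j with P(X=j) ≤ P(X=14)
p-value (two-sided) = 0.01997
At α=0.1: p < α → reject H₀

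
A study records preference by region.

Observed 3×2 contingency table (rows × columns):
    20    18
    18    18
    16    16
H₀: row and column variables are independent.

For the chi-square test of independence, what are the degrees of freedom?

degrees of freedom = 2

df = (r−1)(c−1) = (3−1)·(2−1) = 2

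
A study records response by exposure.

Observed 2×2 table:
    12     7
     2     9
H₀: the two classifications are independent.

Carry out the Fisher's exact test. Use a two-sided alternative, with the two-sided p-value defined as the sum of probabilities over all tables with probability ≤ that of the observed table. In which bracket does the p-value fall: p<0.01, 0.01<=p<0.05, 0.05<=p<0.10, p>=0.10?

p-value bracket: 0.01<=p<0.05

Margins: r₁=19, r₂=11, c₁=14, c₂=16, n=30
p_obs = C(19,12)·C(11,2)/C(30,14); sum pmf over tables with pmf ≤ p_obs
p-value (two-sided) = 0.02589
→ bracket: 0.01<=p<0.05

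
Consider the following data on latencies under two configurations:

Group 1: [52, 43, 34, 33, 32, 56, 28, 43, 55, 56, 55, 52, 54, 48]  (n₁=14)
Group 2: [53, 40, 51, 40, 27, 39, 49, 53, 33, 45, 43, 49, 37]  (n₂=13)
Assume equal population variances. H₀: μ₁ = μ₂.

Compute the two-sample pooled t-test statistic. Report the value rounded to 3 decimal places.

x̄₁=45.786, s₁=10.199, n₁=14
x̄₂=43.000, s₂=7.990, n₂=13
s_p² = [13·10.199² + 12·7.990²]/25 = 84.7343
SE = √(s_p²·(1/14+1/13)) = 3.5455
t = (45.786−43.000)/3.5455 = 0.7857
df = 25

test statistic = 0.786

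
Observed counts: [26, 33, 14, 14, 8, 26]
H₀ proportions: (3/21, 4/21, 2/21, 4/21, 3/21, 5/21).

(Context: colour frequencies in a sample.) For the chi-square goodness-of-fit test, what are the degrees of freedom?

df = k − 1 = 6 − 1 = 5

degrees of freedom = 5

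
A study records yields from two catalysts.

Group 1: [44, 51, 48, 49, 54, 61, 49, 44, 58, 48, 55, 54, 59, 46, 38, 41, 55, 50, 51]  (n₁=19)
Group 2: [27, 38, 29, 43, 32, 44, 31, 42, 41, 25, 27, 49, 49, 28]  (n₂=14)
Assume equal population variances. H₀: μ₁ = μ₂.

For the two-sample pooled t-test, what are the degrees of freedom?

df = n₁ + n₂ − 2 = 19 + 14 − 2 = 31

degrees of freedom = 31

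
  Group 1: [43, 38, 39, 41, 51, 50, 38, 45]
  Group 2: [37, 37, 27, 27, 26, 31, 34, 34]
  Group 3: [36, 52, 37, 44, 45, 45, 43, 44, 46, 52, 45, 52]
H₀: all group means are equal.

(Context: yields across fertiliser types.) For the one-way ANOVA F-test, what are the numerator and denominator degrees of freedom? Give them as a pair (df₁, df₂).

degrees of freedom = [2, 25]

k = 3 groups, N = 28 total
df = (k−1, N−k) = (3−1, 28−3) = (2, 25)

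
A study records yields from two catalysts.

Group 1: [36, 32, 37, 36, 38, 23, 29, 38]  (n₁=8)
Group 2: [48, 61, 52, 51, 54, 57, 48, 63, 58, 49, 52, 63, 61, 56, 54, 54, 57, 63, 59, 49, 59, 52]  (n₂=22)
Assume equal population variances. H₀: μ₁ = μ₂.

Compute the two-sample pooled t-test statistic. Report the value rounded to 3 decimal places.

test statistic = -10.403

x̄₁=33.625, s₁=5.317, n₁=8
x̄₂=55.455, s₂=5.002, n₂=22
s_p² = [7·5.317² + 21·5.002²]/28 = 25.8332
SE = √(s_p²·(1/8+1/22)) = 2.0984
t = (33.625−55.455)/2.0984 = -10.4028
df = 28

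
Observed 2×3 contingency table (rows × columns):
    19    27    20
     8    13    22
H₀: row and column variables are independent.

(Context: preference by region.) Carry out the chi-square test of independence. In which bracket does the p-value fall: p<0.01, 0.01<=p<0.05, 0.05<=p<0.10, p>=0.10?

Row totals [66, 43], col totals [27, 40, 42], n=109
χ² = (19−16.35)²/16.35 + (27−24.22)²/24.22 + (20−25.43)²/25.43 + (8−10.65)²/10.65 + (13−15.78)²/15.78 + (22−16.57)²/16.57 = 4.8390
df = 2
p-value (upper-tail) = 0.08897
→ bracket: 0.05<=p<0.10

p-value bracket: 0.05<=p<0.10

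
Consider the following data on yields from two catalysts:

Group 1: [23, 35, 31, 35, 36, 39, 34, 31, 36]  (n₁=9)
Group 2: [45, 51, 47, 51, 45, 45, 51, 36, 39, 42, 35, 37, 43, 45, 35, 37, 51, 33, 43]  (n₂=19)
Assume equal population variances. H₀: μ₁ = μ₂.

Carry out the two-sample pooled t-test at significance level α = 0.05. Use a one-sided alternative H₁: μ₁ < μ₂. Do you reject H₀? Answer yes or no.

reject H₀: yes

x̄₁=33.333, s₁=4.610, n₁=9
x̄₂=42.684, s₂=6.019, n₂=19
s_p² = [8·4.610² + 18·6.019²]/26 = 31.6194
SE = √(s_p²·(1/9+1/19)) = 2.2754
t = (33.333−42.684)/2.2754 = -4.1096
df = 26
p-value (one-sided, H₁ less) = 0.00018
At α=0.05: p < α → reject H₀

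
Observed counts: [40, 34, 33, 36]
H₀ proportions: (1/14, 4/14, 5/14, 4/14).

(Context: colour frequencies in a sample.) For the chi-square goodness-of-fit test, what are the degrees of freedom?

df = k − 1 = 4 − 1 = 3

degrees of freedom = 3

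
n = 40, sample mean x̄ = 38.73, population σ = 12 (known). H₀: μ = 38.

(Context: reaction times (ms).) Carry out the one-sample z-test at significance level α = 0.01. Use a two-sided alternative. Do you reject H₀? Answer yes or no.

SE = σ/√n = 12/√40 = 1.8974
z = (x̄−μ₀)/SE = (38.73−38)/1.8974 = 0.3847
p-value (two-sided) = 0.70043
At α=0.01: p ≥ α → fail to reject H₀

reject H₀: no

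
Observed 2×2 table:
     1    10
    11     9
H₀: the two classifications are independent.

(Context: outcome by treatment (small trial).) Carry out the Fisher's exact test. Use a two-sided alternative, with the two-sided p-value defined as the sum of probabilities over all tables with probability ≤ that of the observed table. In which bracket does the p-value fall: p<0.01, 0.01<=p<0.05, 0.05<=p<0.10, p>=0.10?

p-value bracket: 0.01<=p<0.05

Margins: r₁=11, r₂=20, c₁=12, c₂=19, n=31
p_obs = C(11,1)·C(20,11)/C(31,12); sum pmf over tables with pmf ≤ p_obs
p-value (two-sided) = 0.02011
→ bracket: 0.01<=p<0.05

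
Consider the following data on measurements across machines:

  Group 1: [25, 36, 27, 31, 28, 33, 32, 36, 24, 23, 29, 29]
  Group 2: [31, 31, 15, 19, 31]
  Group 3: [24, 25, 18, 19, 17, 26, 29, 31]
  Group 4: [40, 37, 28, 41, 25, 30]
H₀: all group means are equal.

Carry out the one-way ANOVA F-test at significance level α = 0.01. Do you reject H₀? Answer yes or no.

Group means [29.42, 25.40, 23.62, 33.50], grand mean 28.065
SSB = Σnᵢ(x̄ᵢ−x̄)² = 392.379; SSW = ΣΣ(x−x̄ᵢ)² = 863.492
MSB = 392.379/3 = 130.7931; MSW = 863.492/27 = 31.9812
F = MSB/MSW = 4.0897
df = (3, 27)
p-value (upper-tail) = 0.01623
At α=0.01: p ≥ α → fail to reject H₀

reject H₀: no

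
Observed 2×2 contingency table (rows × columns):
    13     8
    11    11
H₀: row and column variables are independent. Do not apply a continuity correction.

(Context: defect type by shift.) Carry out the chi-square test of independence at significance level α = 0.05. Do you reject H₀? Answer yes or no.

Row totals [21, 22], col totals [24, 19], n=43
χ² = (13−11.72)²/11.72 + (8−9.28)²/9.28 + (11−12.28)²/12.28 + (11−9.72)²/9.72 = 0.6174
df = 1
p-value (upper-tail) = 0.43200
At α=0.05: p ≥ α → fail to reject H₀

reject H₀: no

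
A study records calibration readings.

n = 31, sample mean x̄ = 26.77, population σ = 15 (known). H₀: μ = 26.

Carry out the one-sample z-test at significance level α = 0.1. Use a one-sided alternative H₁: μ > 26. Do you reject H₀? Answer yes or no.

reject H₀: no

SE = σ/√n = 15/√31 = 2.6941
z = (x̄−μ₀)/SE = (26.77−26)/2.6941 = 0.2858
p-value (one-sided, H₁ greater) = 0.38751
At α=0.1: p ≥ α → fail to reject H₀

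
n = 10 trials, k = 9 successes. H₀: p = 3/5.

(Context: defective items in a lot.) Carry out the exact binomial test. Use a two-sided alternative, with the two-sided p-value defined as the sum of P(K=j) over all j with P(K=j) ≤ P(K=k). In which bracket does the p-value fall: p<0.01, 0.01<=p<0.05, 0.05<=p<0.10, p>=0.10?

p-value bracket: 0.05<=p<0.10

Exact binomial: n=10, k=9, p₀=3/5=0.6000
P(X=j) = C(n,j)·p₀^j·(1−p₀)^(n−j); p = Σ P(X=j) over j with P(X=j) ≤ P(X=9)
p-value (two-sided) = 0.05865
→ bracket: 0.05<=p<0.10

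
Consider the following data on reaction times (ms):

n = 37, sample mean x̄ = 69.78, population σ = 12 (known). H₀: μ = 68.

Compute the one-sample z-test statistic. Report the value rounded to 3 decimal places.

test statistic = 0.902

SE = σ/√n = 12/√37 = 1.9728
z = (x̄−μ₀)/SE = (69.78−68)/1.9728 = 0.9023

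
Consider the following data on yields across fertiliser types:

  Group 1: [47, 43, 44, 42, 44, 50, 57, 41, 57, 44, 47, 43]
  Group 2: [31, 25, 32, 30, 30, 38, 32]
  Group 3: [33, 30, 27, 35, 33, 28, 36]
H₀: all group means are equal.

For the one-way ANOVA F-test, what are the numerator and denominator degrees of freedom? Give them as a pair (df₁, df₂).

degrees of freedom = [2, 23]

k = 3 groups, N = 26 total
df = (k−1, N−k) = (3−1, 26−3) = (2, 23)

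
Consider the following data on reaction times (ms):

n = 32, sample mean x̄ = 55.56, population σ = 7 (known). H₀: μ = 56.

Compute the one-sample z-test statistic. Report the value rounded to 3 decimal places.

test statistic = -0.356

SE = σ/√n = 7/√32 = 1.2374
z = (x̄−μ₀)/SE = (55.56−56)/1.2374 = -0.3556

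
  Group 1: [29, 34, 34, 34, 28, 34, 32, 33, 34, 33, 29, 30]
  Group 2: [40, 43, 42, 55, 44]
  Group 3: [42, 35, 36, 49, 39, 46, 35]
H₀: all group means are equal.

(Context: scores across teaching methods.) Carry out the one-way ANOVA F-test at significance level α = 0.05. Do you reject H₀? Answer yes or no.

reject H₀: yes

Group means [32.00, 44.80, 40.29], grand mean 37.083
SSB = Σnᵢ(x̄ᵢ−x̄)² = 679.605; SSW = ΣΣ(x−x̄ᵢ)² = 386.229
MSB = 679.605/2 = 339.8024; MSW = 386.229/21 = 18.3918
F = MSB/MSW = 18.4757
df = (2, 21)
p-value (upper-tail) = 0.00002
At α=0.05: p < α → reject H₀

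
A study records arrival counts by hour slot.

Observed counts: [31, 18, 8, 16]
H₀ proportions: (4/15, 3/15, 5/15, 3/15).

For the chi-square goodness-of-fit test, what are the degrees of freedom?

df = k − 1 = 4 − 1 = 3

degrees of freedom = 3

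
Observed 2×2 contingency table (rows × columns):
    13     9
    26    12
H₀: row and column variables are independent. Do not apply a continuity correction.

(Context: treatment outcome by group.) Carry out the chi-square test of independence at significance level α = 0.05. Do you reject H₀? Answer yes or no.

Row totals [22, 38], col totals [39, 21], n=60
χ² = (13−14.30)²/14.30 + (9−7.70)²/7.70 + (26−24.70)²/24.70 + (12−13.30)²/13.30 = 0.5332
df = 1
p-value (upper-tail) = 0.46529
At α=0.05: p ≥ α → fail to reject H₀

reject H₀: no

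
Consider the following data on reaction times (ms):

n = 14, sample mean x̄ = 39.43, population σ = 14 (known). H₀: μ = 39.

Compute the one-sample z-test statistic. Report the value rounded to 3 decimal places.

SE = σ/√n = 14/√14 = 3.7417
z = (x̄−μ₀)/SE = (39.43−39)/3.7417 = 0.1149

test statistic = 0.115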